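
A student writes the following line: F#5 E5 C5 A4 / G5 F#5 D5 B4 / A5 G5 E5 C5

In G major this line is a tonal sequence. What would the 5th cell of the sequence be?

C6 B5 G5 E5

Unit = 4 notes; the statements start on F#5, G5, A5, moving up a 2nd each time.
Carrying on: B5 → C6.
So cell 5 is C6 B5 G5 E5.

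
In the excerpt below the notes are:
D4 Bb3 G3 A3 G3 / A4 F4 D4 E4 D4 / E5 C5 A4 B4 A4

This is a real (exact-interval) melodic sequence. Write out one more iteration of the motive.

Unit = 5 notes; the statements start on D4, A4, E5, moving up a 5th each time.
From B5 the exact shape gives B5 G5 E5 F#5 E5.

B5 G5 E5 F#5 E5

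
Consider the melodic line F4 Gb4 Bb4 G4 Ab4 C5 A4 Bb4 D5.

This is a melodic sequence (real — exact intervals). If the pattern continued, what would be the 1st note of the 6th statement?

D#5

The unit is 3 notes. Position-1 pitches of the 3 shown cells: F4, G4, A4.
Extending up a 2nd: B4 → C#5 → D#5.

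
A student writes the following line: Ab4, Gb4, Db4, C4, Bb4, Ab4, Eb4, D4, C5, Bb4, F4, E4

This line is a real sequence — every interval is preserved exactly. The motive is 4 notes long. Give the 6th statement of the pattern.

The 4-note cells begin on Ab4, Bb4, C5 — each up a 2nd from the last.
Extending up a 2nd: D5 → E5 → F#5.
So cell 6 is F#5 E5 B4 A#4.

F#5 E5 B4 A#4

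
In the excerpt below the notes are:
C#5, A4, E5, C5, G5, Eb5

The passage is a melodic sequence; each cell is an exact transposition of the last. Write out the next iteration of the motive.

The 2-note cells begin on C#5, E5, G5 — each up a 3rd from the last.
From Bb5 the exact shape gives Bb5 Gb5.

Bb5 Gb5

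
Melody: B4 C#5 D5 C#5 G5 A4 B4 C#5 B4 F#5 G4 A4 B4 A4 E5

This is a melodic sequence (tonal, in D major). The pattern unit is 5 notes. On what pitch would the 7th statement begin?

The 5-note cells begin on B4, A4, G4 — each down a 2nd from the last.
Continuing: F#4 → E4 → D4 → C#4. Statement 7 starts on C#4.

C#4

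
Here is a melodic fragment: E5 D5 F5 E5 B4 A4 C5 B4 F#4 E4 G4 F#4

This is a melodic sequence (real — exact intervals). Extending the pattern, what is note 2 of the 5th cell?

F#3

Grouping in 4s, the 2nd note of each cell is D5, A4, E4.
Carrying that down a 4th forward: B3 → F#3.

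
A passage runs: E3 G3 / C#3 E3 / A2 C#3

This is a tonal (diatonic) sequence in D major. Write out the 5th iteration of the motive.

D2 F#2

Unit = 2 notes; the statements start on E3, C#3, A2, moving down a 3rd each time.
Extending down a 3rd: F#2 → D2.
Statement 5 starts on D2 and keeps the same diatonic contour: D2 F#2.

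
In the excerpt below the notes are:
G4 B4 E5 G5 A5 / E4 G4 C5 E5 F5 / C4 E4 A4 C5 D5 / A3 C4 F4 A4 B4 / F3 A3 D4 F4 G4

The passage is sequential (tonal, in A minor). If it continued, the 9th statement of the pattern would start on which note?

E2

The 5-note cells begin on G4, E4, C4, A3, F3 — each down a 3rd from the last.
Continuing: D3 → B2 → G2 → E2. Statement 9 starts on E2.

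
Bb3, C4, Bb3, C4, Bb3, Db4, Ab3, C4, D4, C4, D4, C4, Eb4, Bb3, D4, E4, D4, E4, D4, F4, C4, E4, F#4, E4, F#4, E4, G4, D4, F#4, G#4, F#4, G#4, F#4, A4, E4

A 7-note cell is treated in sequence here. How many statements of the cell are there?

35 notes in groups of 7 gives 35/7 = 5 statements.
Starts: Bb3, C4, D4, E4, F#4 — each up a 2nd.

5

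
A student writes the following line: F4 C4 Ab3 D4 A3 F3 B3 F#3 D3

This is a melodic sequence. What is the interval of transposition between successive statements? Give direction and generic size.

down a 3rd

Taking 3-note groups, the heads are F4, D4, B3: the pattern moves down a 3rd.
From F4 to D4: down a 3rd.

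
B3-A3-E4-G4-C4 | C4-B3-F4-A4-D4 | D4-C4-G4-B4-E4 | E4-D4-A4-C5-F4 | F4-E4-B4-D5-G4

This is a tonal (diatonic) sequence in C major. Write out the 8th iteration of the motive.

With a 5-note motive the entries are B3, C4, D4, E4, F4, each up a 2nd from the previous.
Continuing the starts: G4 → A4 → B4.
From B4 the diatonic shape gives B4 A4 E5 G5 C5.

B4 A4 E5 G5 C5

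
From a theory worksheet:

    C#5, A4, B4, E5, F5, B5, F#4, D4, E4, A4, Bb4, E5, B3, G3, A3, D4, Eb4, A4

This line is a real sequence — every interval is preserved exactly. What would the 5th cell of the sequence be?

A2 F2 G2 C3 Db3 G3

Unit = 6 notes; the statements start on C#5, F#4, B3, moving down a 5th each time.
Continuing the starts: E3 → A2.
So cell 5 is A2 F2 G2 C3 Db3 G3.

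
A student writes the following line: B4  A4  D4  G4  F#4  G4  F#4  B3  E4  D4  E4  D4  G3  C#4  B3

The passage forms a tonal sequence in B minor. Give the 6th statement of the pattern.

With a 5-note motive the entries are B4, G4, E4, each down a 3rd from the previous.
Continuing the starts: C#4 → A3 → F#3.
Statement 6 starts on F#3 and keeps the same diatonic contour: F#3 E3 A2 D3 C#3.

F#3 E3 A2 D3 C#3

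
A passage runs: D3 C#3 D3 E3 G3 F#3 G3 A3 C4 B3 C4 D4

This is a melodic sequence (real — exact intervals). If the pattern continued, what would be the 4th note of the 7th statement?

Grouping in 4s, the 4th note of each cell is E3, A3, D4.
Carrying that up a 4th forward: G4 → C5 → F5 → Bb5.

Bb5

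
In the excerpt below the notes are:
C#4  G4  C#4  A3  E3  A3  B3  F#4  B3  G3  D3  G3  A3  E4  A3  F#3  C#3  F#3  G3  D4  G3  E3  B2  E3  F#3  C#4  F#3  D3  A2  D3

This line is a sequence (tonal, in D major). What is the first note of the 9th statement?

B2

The 6-note cells begin on C#4, B3, A3, G3, F#3 — each down a 2nd from the last.
Continuing: E3 → D3 → C#3 → B2. Statement 9 starts on B2.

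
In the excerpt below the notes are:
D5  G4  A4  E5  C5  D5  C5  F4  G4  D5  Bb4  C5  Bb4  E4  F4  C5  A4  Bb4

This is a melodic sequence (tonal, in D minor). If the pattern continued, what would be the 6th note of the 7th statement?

E4

The unit is 6 notes. Position-6 pitches of the 3 shown cells: D5, C5, Bb4.
Each moves down a 2nd. Continuing: A4 → G4 → F4 → E4.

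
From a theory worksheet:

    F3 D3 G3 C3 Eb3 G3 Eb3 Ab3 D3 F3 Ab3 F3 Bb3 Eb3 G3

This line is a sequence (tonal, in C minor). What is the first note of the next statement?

The 5-note cells begin on F3, G3, Ab3 — each up a 2nd from the last.
The next head, up a 2nd from Ab3, is Bb3.

Bb3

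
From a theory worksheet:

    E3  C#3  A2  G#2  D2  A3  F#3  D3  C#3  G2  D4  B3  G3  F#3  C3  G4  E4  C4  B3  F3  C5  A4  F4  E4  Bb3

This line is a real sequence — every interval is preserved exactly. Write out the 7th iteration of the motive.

Taking 5-note groups, the heads are E3, A3, D4, G4, C5: the pattern moves up a 4th.
Continuing the starts: F5 → Bb5.
So cell 7 is Bb5 G5 Eb5 D5 Ab4.

Bb5 G5 Eb5 D5 Ab4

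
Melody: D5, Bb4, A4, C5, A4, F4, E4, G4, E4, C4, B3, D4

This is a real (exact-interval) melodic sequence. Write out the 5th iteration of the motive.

F#3 D3 C#3 E3

Unit = 4 notes; the statements start on D5, A4, E4, moving down a 4th each time.
Continuing the starts: B3 → F#3.
So cell 5 is F#3 D3 C#3 E3.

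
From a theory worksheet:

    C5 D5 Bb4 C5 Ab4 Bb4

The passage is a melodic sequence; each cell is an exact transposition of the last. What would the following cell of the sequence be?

Gb4 Ab4

Unit = 2 notes; the statements start on C5, Bb4, Ab4, moving down a 2nd each time.
So cell 4 is Gb4 Ab4.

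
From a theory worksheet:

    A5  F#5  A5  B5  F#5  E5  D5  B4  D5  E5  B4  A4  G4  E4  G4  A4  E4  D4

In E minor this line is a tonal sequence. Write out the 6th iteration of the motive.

The 6-note cells begin on A5, D5, G4 — each down a 5th from the last.
Extending down a 5th: C4 → F#3 → B2.
Statement 6 starts on B2 and keeps the same diatonic contour: B2 G2 B2 C3 G2 F#2.

B2 G2 B2 C3 G2 F#2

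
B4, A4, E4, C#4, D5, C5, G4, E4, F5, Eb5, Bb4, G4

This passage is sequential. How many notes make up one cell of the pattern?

Try groups of 4 (3 cells in 12 notes):
B4 A4 E4 C#4 | D5 C5 G4 E4 | F5 Eb5 Bb4 G4
That's a consistent up a 3rd shift per cell, and no other grouping gives one.

4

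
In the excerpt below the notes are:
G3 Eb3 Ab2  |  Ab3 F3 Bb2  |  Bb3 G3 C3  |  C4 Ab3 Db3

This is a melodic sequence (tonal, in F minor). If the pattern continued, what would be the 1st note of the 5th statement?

With 3-note cells, note 1 of each statement runs G3, Ab3, Bb3, C4.
From C4, up a 2nd gives Db4.

Db4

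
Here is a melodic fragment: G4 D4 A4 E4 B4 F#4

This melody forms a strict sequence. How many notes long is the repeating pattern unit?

There are 6 notes; a 2-note unit gives 3 cells:
G4 D4 | A4 E4 | B4 F#4
That's a consistent up a 2nd shift per cell, and no other grouping gives one.

2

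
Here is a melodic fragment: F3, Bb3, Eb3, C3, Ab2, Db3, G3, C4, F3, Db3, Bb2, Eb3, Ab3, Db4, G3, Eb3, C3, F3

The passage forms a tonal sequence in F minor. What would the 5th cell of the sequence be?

C4 F4 Bb3 G3 Eb3 Ab3

The 6-note cells begin on F3, G3, Ab3 — each up a 2nd from the last.
Carrying on: Bb3 → C4.
Statement 5 starts on C4 and keeps the same diatonic contour: C4 F4 Bb3 G3 Eb3 Ab3.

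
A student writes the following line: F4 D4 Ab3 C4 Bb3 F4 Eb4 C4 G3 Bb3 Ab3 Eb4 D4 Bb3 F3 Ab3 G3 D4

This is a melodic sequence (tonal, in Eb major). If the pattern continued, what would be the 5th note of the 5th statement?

Eb3

Grouping in 6s, the 5th note of each cell is Bb3, Ab3, G3.
Carrying that down a 2nd forward: F3 → Eb3.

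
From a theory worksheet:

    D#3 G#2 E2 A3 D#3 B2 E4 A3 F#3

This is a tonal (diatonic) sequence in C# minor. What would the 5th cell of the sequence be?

F#5 B4 G#4

With a 3-note motive the entries are D#3, A3, E4, each up a 5th from the previous.
Continuing the starts: B4 → F#5.
Statement 5 starts on F#5 and keeps the same diatonic contour: F#5 B4 G#4.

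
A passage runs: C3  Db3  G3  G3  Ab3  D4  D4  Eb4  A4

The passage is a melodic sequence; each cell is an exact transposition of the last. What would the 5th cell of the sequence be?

E5 F5 B5

With a 3-note motive the entries are C3, G3, D4, each up a 5th from the previous.
Carrying on: A4 → E5.
So cell 5 is E5 F5 B5.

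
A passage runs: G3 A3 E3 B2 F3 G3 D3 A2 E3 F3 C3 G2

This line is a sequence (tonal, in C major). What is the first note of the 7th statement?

A2

Unit = 4 notes; the statements start on G3, F3, E3, moving down a 2nd each time.
Continuing: D3 → C3 → B2 → A2. Statement 7 starts on A2.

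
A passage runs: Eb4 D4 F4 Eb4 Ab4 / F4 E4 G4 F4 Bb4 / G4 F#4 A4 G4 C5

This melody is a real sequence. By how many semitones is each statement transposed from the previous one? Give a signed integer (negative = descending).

Taking 5-note groups, the heads are Eb4, F4, G4: the pattern moves up a 2nd.
Eb4 to F4 spans +2 semitones.

2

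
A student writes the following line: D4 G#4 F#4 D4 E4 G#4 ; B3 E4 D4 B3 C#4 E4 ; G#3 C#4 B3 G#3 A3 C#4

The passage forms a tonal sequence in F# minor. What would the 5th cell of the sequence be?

C#3 F#3 E3 C#3 D3 F#3

Unit = 6 notes; the statements start on D4, B3, G#3, moving down a 3rd each time.
Carrying on: E3 → C#3.
So cell 5 is C#3 F#3 E3 C#3 D3 F#3.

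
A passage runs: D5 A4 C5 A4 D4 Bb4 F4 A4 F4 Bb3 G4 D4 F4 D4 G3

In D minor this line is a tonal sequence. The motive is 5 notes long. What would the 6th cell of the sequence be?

The 5-note cells begin on D5, Bb4, G4 — each down a 3rd from the last.
Continuing the starts: E4 → C4 → A3.
From A3 the diatonic shape gives A3 E3 G3 E3 A2.

A3 E3 G3 E3 A2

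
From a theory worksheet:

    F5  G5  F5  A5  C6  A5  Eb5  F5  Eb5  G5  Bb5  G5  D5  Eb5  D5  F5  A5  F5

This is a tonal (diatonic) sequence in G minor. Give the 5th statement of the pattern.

Bb4 C5 Bb4 D5 F5 D5

With a 6-note motive the entries are F5, Eb5, D5, each down a 2nd from the previous.
Continuing the starts: C5 → Bb4.
Statement 5 starts on Bb4 and keeps the same diatonic contour: Bb4 C5 Bb4 D5 F5 D5.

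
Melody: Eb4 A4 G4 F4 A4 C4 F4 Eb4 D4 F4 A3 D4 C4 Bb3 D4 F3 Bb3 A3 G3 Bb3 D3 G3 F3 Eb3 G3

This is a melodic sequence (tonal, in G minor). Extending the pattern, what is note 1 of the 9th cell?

With 5-note cells, note 1 of each statement runs Eb4, C4, A3, F3, D3.
Carrying that down a 3rd forward: Bb2 → G2 → Eb2 → C2.

C2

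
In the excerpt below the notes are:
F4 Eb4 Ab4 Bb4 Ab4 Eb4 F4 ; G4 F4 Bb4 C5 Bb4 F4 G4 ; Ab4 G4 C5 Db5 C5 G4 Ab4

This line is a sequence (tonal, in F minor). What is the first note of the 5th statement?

C5

The 7-note cells begin on F4, G4, Ab4 — each up a 2nd from the last.
Continuing: Bb4 → C5. Statement 5 starts on C5.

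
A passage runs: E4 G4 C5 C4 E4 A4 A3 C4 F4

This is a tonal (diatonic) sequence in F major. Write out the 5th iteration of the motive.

D3 F3 Bb3

Taking 3-note groups, the heads are E4, C4, A3: the pattern moves down a 3rd.
Extending down a 3rd: F3 → D3.
So cell 5 is D3 F3 Bb3.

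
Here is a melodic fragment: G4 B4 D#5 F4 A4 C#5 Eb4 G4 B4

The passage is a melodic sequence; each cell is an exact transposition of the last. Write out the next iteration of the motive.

Db4 F4 A4

With a 3-note motive the entries are G4, F4, Eb4, each down a 2nd from the previous.
From Db4 the exact shape gives Db4 F4 A4.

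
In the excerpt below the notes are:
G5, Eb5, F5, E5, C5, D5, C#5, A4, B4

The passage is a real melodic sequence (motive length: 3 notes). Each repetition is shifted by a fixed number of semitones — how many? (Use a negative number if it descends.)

-3

Unit = 3 notes; the statements start on G5, E5, C#5, moving down a 3rd each time.
Counting half-steps from G5 to E5: -3.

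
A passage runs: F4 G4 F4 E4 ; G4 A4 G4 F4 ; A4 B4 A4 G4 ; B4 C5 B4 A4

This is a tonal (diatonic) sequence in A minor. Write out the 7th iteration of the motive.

E5 F5 E5 D5

With a 4-note motive the entries are F4, G4, A4, B4, each up a 2nd from the previous.
Extending up a 2nd: C5 → D5 → E5.
So cell 7 is E5 F5 E5 D5.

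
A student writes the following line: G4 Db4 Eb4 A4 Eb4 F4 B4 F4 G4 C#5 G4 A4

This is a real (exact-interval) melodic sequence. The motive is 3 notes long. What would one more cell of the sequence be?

D#5 A4 B4

The 3-note cells begin on G4, A4, B4, C#5 — each up a 2nd from the last.
From D#5 the exact shape gives D#5 A4 B4.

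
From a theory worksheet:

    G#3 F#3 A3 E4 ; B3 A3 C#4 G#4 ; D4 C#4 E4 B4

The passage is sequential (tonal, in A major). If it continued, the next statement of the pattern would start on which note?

F#4

Taking 4-note groups, the heads are G#3, B3, D4: the pattern moves up a 3rd.
The next head, up a 3rd from D4, is F#4.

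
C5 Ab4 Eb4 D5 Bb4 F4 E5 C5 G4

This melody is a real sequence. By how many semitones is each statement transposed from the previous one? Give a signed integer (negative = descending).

Taking 3-note groups, the heads are C5, D5, E5: the pattern moves up a 2nd.
C5→D5 is 74 − 72 = 2 semitones.

2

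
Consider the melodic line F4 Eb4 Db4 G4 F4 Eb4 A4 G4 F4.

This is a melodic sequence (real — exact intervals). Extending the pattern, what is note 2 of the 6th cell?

C#5

Grouping in 3s, the 2nd note of each cell is Eb4, F4, G4.
Extending up a 2nd: A4 → B4 → C#5.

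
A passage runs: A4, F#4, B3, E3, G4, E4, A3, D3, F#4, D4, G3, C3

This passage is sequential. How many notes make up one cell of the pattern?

4

12 notes total. Splitting into 3 groups of 4:
A4 F#4 B3 E3 | G4 E4 A3 D3 | F#4 D4 G3 C3
That's a consistent down a 2nd shift per cell, and no other grouping gives one.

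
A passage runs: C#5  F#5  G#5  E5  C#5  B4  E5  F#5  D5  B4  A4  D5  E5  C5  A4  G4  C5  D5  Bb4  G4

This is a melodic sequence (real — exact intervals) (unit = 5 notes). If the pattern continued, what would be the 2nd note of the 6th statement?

Ab4

With 5-note cells, note 2 of each statement runs F#5, E5, D5, C5.
Extending down a 2nd: Bb4 → Ab4.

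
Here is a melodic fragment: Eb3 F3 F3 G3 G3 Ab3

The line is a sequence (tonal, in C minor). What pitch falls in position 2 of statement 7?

With 2-note cells, note 2 of each statement runs F3, G3, Ab3.
Extending up a 2nd: Bb3 → C4 → D4 → Eb4.

Eb4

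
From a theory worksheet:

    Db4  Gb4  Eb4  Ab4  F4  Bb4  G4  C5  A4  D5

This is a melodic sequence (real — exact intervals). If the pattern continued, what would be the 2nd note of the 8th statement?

G#5

Grouping in 2s, the 2nd note of each cell is Gb4, Ab4, Bb4, C5, D5.
Carrying that up a 2nd forward: E5 → F#5 → G#5.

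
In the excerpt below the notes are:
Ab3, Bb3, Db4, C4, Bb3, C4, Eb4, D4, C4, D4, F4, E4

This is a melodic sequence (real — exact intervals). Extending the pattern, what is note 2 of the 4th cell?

E4

Grouping in 4s, the 2nd note of each cell is Bb3, C4, D4.
One more up a 2nd gives E4.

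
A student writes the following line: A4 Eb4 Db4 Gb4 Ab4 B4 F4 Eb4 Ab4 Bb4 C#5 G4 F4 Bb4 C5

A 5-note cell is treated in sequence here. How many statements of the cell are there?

3

15 notes in groups of 5 gives 15/5 = 3 statements.
Starts: A4, B4, C#5 — each up a 2nd.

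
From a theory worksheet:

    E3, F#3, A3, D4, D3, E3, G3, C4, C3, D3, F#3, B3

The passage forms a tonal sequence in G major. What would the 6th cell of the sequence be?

Taking 4-note groups, the heads are E3, D3, C3: the pattern moves down a 2nd.
Carrying on: B2 → A2 → G2.
So cell 6 is G2 A2 C3 F#3.

G2 A2 C3 F#3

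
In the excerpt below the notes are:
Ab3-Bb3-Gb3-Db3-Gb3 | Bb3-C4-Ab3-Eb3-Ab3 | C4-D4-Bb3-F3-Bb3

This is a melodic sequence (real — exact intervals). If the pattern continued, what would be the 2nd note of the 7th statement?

A#4

With 5-note cells, note 2 of each statement runs Bb3, C4, D4.
Carrying that up a 2nd forward: E4 → F#4 → G#4 → A#4.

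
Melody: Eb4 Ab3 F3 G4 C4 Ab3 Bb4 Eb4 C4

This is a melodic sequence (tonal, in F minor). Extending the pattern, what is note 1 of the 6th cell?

Grouping in 3s, the 1st note of each cell is Eb4, G4, Bb4.
Carrying that up a 3rd forward: Db5 → F5 → Ab5.

Ab5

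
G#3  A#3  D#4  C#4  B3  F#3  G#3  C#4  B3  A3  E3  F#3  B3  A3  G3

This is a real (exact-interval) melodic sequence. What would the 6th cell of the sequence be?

Bb2 C3 F3 Eb3 Db3

Taking 5-note groups, the heads are G#3, F#3, E3: the pattern moves down a 2nd.
Carrying on: D3 → C3 → Bb2.
From Bb2 the exact shape gives Bb2 C3 F3 Eb3 Db3.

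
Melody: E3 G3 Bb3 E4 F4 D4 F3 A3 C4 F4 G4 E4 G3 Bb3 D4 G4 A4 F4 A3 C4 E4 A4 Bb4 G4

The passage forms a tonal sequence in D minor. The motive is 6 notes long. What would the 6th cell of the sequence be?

Unit = 6 notes; the statements start on E3, F3, G3, A3, moving up a 2nd each time.
Carrying on: Bb3 → C4.
So cell 6 is C4 E4 G4 C5 D5 Bb4.

C4 E4 G4 C5 D5 Bb4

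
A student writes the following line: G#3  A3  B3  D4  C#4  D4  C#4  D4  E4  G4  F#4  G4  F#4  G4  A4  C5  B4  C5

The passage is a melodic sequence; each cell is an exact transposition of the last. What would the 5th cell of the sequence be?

Unit = 6 notes; the statements start on G#3, C#4, F#4, moving up a 4th each time.
Continuing the starts: B4 → E5.
From E5 the exact shape gives E5 F5 G5 Bb5 A5 Bb5.

E5 F5 G5 Bb5 A5 Bb5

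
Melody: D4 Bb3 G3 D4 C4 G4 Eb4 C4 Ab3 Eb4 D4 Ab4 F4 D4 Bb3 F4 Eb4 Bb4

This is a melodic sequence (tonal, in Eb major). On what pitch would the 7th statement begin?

The 6-note cells begin on D4, Eb4, F4 — each up a 2nd from the last.
Extending the heads up a 2nd: G4 → Ab4 → Bb4 → C5.

C5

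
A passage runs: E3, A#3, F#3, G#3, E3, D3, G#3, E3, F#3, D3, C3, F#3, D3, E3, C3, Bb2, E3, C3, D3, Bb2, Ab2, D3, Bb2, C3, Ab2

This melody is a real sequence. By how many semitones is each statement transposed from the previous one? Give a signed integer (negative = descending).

With a 5-note motive the entries are E3, D3, C3, Bb2, Ab2, each down a 2nd from the previous.
E3 to D3 spans -2 semitones.

-2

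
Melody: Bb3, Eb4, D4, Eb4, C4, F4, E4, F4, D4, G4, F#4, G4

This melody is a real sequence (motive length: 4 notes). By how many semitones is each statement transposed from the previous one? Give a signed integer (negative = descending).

The 4-note cells begin on Bb3, C4, D4 — each up a 2nd from the last.
Bb3 to C4 spans +2 semitones.

2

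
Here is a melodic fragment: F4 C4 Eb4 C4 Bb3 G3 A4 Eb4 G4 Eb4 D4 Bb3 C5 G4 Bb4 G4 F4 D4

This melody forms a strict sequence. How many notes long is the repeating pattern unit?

6

There are 18 notes; a 6-note unit gives 3 cells:
F4 C4 Eb4 C4 Bb3 G3 | A4 Eb4 G4 Eb4 D4 Bb3 | C5 G4 Bb4 G4 F4 D4
That's a consistent up a 3rd shift per cell, and no other grouping gives one.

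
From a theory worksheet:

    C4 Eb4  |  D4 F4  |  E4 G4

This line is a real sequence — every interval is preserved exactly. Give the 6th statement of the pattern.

With a 2-note motive the entries are C4, D4, E4, each up a 2nd from the previous.
Carrying on: F#4 → G#4 → A#4.
Statement 6 starts on A#4 and keeps the same exact contour: A#4 C#5.

A#4 C#5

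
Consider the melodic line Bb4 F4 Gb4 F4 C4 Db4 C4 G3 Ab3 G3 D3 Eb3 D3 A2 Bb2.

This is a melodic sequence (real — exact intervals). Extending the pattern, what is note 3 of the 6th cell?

F2

Grouping in 3s, the 3rd note of each cell is Gb4, Db4, Ab3, Eb3, Bb2.
One more down a 4th gives F2.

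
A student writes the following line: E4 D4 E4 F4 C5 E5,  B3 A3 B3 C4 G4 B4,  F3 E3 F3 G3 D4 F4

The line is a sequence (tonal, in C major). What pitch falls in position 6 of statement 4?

C4

With 6-note cells, note 6 of each statement runs E5, B4, F4.
One more down a 4th gives C4.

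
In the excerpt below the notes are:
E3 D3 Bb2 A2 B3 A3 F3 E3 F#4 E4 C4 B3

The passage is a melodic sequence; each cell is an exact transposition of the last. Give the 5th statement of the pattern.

G#5 F#5 D5 C#5

With a 4-note motive the entries are E3, B3, F#4, each up a 5th from the previous.
Extending up a 5th: C#5 → G#5.
So cell 5 is G#5 F#5 D5 C#5.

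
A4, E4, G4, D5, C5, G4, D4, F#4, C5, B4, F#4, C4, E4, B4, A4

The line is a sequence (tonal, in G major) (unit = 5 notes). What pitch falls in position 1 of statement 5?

D4

Grouping in 5s, the 1st note of each cell is A4, G4, F#4.
Each moves down a 2nd. Continuing: E4 → D4.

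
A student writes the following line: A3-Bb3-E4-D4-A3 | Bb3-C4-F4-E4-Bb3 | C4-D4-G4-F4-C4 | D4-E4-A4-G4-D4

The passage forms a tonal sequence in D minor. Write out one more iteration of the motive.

E4 F4 Bb4 A4 E4

Unit = 5 notes; the statements start on A3, Bb3, C4, D4, moving up a 2nd each time.
From E4 the diatonic shape gives E4 F4 Bb4 A4 E4.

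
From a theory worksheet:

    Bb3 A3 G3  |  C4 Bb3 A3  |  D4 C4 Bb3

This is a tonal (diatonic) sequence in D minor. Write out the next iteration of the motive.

Taking 3-note groups, the heads are Bb3, C4, D4: the pattern moves up a 2nd.
So cell 4 is E4 D4 C4.

E4 D4 C4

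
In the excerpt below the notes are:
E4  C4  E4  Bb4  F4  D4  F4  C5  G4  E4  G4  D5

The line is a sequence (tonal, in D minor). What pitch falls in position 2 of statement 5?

G4

With 4-note cells, note 2 of each statement runs C4, D4, E4.
Carrying that up a 2nd forward: F4 → G4.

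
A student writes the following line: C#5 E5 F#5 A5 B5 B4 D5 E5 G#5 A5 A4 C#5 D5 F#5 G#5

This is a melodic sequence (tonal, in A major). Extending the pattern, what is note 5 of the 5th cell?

E5

Grouping in 5s, the 5th note of each cell is B5, A5, G#5.
Each moves down a 2nd. Continuing: F#5 → E5.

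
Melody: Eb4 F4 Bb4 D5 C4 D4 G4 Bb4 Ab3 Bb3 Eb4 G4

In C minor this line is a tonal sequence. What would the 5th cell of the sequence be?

Unit = 4 notes; the statements start on Eb4, C4, Ab3, moving down a 3rd each time.
Extending down a 3rd: F3 → D3.
So cell 5 is D3 Eb3 Ab3 C4.

D3 Eb3 Ab3 C4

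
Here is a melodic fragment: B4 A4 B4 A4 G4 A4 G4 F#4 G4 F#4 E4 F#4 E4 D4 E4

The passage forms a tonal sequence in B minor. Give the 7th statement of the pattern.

C#4 B3 C#4

The 3-note cells begin on B4, A4, G4, F#4, E4 — each down a 2nd from the last.
Continuing the starts: D4 → C#4.
Statement 7 starts on C#4 and keeps the same diatonic contour: C#4 B3 C#4.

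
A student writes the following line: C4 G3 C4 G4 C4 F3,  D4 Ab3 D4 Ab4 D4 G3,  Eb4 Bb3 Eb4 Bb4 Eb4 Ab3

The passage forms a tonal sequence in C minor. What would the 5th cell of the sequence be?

G4 D4 G4 D5 G4 C4

Taking 6-note groups, the heads are C4, D4, Eb4: the pattern moves up a 2nd.
Extending up a 2nd: F4 → G4.
Statement 5 starts on G4 and keeps the same diatonic contour: G4 D4 G4 D5 G4 C4.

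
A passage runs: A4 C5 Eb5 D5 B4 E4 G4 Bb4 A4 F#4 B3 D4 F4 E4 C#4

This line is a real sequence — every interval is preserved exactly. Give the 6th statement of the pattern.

Taking 5-note groups, the heads are A4, E4, B3: the pattern moves down a 4th.
Carrying on: F#3 → C#3 → G#2.
Statement 6 starts on G#2 and keeps the same exact contour: G#2 B2 D3 C#3 A#2.

G#2 B2 D3 C#3 A#2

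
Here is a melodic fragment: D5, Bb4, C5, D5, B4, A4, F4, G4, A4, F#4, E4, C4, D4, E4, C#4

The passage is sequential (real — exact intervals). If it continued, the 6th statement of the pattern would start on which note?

With a 5-note motive the entries are D5, A4, E4, each down a 4th from the previous.
Continuing: B3 → F#3 → C#3. Statement 6 starts on C#3.

C#3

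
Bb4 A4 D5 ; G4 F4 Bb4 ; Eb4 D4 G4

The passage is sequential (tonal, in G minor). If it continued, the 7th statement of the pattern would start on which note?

D3

The 3-note cells begin on Bb4, G4, Eb4 — each down a 3rd from the last.
Continuing: C4 → A3 → F3 → D3. Statement 7 starts on D3.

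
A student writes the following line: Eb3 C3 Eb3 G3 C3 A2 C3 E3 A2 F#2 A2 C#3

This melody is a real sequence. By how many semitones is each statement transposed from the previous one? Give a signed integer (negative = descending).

-3

Taking 4-note groups, the heads are Eb3, C3, A2: the pattern moves down a 3rd.
Eb3→C3 is 48 − 51 = -3 semitones.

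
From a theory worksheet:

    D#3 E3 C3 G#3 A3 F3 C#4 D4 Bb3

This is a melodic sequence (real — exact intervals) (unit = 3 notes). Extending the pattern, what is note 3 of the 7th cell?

Gb5

Grouping in 3s, the 3rd note of each cell is C3, F3, Bb3.
Carrying that up a 4th forward: Eb4 → Ab4 → Db5 → Gb5.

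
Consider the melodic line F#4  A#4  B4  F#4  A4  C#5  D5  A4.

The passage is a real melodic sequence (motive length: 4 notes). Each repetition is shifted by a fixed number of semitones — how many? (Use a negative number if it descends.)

3

The 4-note cells begin on F#4, A4 — each up a 3rd from the last.
F#4→A4 is 69 − 66 = 3 semitones.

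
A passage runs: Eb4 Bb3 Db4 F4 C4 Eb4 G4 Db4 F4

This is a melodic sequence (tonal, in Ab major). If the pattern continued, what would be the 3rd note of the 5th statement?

With 3-note cells, note 3 of each statement runs Db4, Eb4, F4.
Carrying that up a 2nd forward: G4 → Ab4.

Ab4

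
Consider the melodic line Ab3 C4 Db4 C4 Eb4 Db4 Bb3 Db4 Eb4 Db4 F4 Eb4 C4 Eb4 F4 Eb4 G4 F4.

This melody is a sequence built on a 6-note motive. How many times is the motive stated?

18 notes in groups of 6 gives 18/6 = 3 statements.
Starts: Ab3, Bb3, C4 — each up a 2nd.

3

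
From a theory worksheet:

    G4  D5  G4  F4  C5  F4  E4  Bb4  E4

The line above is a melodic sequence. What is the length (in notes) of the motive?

3

Try groups of 3 (3 cells in 9 notes):
G4 D5 G4 | F4 C5 F4 | E4 Bb4 E4
That's a consistent down a 2nd shift per cell, and no other grouping gives one.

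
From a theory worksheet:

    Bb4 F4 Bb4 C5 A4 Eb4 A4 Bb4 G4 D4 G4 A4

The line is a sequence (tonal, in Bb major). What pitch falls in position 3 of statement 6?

D4

With 4-note cells, note 3 of each statement runs Bb4, A4, G4.
Extending down a 2nd: F4 → Eb4 → D4.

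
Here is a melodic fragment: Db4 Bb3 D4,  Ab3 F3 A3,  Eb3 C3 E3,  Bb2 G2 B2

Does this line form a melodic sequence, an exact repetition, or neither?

sequence

Each 3-note cell is the previous one transposed down a 4th.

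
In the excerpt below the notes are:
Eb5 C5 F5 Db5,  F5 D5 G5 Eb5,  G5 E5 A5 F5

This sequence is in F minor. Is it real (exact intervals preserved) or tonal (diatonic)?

real

Each cell has the same semitone pattern (-3, 5, -4) — intervals are preserved exactly.
And D5 lies outside F minor, so the sequence is real rather than tonal.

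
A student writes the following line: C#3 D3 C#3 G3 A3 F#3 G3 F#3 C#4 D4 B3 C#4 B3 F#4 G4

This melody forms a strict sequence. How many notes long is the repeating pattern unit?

Try groups of 5 (3 cells in 15 notes):
C#3 D3 C#3 G3 A3 | F#3 G3 F#3 C#4 D4 | B3 C#4 B3 F#4 G4
That's a consistent up a 4th shift per cell, and no other grouping gives one.

5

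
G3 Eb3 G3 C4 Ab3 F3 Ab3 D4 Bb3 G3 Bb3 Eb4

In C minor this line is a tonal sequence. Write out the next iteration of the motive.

C4 Ab3 C4 F4

Taking 4-note groups, the heads are G3, Ab3, Bb3: the pattern moves up a 2nd.
Statement 4 starts on C4 and keeps the same diatonic contour: C4 Ab3 C4 F4.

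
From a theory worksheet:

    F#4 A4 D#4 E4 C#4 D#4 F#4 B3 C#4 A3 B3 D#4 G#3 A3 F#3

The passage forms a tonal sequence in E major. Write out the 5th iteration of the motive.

With a 5-note motive the entries are F#4, D#4, B3, each down a 3rd from the previous.
Extending down a 3rd: G#3 → E3.
Statement 5 starts on E3 and keeps the same diatonic contour: E3 G#3 C#3 D#3 B2.

E3 G#3 C#3 D#3 B2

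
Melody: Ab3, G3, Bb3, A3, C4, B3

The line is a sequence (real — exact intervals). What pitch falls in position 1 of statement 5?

E4

Grouping in 2s, the 1st note of each cell is Ab3, Bb3, C4.
Extending up a 2nd: D4 → E4.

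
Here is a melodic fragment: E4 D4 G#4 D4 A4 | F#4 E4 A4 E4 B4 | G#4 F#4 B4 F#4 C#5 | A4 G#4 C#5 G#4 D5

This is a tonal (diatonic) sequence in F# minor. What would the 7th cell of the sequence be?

Taking 5-note groups, the heads are E4, F#4, G#4, A4: the pattern moves up a 2nd.
Extending up a 2nd: B4 → C#5 → D5.
Statement 7 starts on D5 and keeps the same diatonic contour: D5 C#5 F#5 C#5 G#5.

D5 C#5 F#5 C#5 G#5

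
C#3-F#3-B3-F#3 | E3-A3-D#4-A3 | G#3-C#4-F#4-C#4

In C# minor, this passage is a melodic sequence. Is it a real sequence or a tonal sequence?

tonal

Every note is diatonic to C# minor.
Cell 1 has +5 semitones from note 2 to 3, but cell 2 has +6 — the interval quality changes while the contour stays the same, which is the hallmark of a tonal sequence.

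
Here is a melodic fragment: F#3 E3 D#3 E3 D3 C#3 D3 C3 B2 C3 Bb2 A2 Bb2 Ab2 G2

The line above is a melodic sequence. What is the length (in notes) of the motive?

There are 15 notes; a 3-note unit gives 5 cells:
F#3 E3 D#3 | E3 D3 C#3 | D3 C3 B2 | C3 Bb2 A2 | Bb2 Ab2 G2
Each cell is the previous one down a 2nd — so the unit is 3 notes.

3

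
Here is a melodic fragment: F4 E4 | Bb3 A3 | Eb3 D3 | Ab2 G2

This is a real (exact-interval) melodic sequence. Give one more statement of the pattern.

Unit = 2 notes; the statements start on F4, Bb3, Eb3, Ab2, moving down a 5th each time.
So cell 5 is Db2 C2.

Db2 C2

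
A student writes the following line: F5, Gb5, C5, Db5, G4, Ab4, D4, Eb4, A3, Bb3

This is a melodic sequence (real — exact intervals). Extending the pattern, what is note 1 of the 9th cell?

Grouping in 2s, the 1st note of each cell is F5, C5, G4, D4, A3.
Each moves down a 4th. Continuing: E3 → B2 → F#2 → C#2.

C#2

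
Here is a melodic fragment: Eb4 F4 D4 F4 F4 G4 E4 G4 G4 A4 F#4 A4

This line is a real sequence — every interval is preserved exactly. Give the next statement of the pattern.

A4 B4 G#4 B4

Unit = 4 notes; the statements start on Eb4, F4, G4, moving up a 2nd each time.
From A4 the exact shape gives A4 B4 G#4 B4.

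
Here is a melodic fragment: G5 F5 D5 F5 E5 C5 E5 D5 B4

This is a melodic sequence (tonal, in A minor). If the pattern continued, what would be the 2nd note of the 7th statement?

G4

With 3-note cells, note 2 of each statement runs F5, E5, D5.
Carrying that down a 2nd forward: C5 → B4 → A4 → G4.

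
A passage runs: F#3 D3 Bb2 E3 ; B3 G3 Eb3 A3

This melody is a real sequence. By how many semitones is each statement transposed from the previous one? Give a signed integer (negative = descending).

With a 4-note motive the entries are F#3, B3, each up a 4th from the previous.
F#3 to B3 spans +5 semitones.

5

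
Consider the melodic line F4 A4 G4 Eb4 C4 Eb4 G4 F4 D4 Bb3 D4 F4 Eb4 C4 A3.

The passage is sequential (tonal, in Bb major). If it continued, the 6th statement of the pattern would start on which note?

With a 5-note motive the entries are F4, Eb4, D4, each down a 2nd from the previous.
Continuing: C4 → Bb3 → A3. Statement 6 starts on A3.

A3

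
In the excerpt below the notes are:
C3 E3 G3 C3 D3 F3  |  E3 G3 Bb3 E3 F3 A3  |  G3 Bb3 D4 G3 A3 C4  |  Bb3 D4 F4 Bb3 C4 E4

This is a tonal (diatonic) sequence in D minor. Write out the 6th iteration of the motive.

F4 A4 C5 F4 G4 Bb4

Taking 6-note groups, the heads are C3, E3, G3, Bb3: the pattern moves up a 3rd.
Continuing the starts: D4 → F4.
So cell 6 is F4 A4 C5 F4 G4 Bb4.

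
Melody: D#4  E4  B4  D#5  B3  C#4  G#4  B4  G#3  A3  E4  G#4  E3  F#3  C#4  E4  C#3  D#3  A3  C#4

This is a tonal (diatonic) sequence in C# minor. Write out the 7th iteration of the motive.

F#2 G#2 D#3 F#3

The 4-note cells begin on D#4, B3, G#3, E3, C#3 — each down a 3rd from the last.
Continuing the starts: A2 → F#2.
From F#2 the diatonic shape gives F#2 G#2 D#3 F#3.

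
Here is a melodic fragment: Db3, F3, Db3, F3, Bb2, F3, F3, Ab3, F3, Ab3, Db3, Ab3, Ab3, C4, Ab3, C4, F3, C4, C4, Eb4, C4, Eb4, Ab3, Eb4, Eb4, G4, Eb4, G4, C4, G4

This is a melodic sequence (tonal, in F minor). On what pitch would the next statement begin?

Taking 6-note groups, the heads are Db3, F3, Ab3, C4, Eb4: the pattern moves up a 3rd.
One more step up a 3rd gives G4.

G4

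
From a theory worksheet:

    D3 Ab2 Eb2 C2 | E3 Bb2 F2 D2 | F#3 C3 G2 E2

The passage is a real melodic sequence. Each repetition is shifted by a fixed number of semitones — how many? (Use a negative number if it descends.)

With a 4-note motive the entries are D3, E3, F#3, each up a 2nd from the previous.
D3 to E3 spans +2 semitones.

2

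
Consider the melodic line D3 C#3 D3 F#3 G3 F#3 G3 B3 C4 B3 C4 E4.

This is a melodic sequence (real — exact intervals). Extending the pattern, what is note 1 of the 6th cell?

Eb5

The unit is 4 notes. Position-1 pitches of the 3 shown cells: D3, G3, C4.
Each moves up a 4th. Continuing: F4 → Bb4 → Eb5.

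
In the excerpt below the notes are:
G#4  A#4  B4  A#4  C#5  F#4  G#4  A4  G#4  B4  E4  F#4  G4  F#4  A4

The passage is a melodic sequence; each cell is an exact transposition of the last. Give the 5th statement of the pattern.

The 5-note cells begin on G#4, F#4, E4 — each down a 2nd from the last.
Carrying on: D4 → C4.
So cell 5 is C4 D4 Eb4 D4 F4.

C4 D4 Eb4 D4 F4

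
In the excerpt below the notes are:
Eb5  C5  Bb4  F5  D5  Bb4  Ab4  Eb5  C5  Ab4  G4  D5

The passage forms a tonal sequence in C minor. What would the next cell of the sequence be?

Bb4 G4 F4 C5

With a 4-note motive the entries are Eb5, D5, C5, each down a 2nd from the previous.
So cell 4 is Bb4 G4 F4 C5.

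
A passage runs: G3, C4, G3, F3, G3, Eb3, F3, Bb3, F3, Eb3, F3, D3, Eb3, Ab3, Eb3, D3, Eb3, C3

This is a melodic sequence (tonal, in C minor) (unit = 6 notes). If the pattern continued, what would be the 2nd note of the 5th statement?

The unit is 6 notes. Position-2 pitches of the 3 shown cells: C4, Bb3, Ab3.
Each moves down a 2nd. Continuing: G3 → F3.

F3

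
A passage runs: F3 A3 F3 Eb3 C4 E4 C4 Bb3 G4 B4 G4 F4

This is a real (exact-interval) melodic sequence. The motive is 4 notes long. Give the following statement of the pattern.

D5 F#5 D5 C5

The 4-note cells begin on F3, C4, G4 — each up a 5th from the last.
From D5 the exact shape gives D5 F#5 D5 C5.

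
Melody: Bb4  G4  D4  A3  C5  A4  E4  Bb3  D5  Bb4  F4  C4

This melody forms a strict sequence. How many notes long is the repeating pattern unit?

4

There are 12 notes; a 4-note unit gives 3 cells:
Bb4 G4 D4 A3 | C5 A4 E4 Bb3 | D5 Bb4 F4 C4
That's a consistent up a 2nd shift per cell, and no other grouping gives one.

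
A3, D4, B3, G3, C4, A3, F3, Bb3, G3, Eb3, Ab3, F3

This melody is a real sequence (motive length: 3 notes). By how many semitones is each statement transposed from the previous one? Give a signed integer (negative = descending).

-2

Taking 3-note groups, the heads are A3, G3, F3, Eb3: the pattern moves down a 2nd.
A3 to G3 spans -2 semitones.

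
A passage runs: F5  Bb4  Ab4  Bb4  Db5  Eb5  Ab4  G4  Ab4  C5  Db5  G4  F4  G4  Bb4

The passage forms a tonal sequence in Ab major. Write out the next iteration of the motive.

The 5-note cells begin on F5, Eb5, Db5 — each down a 2nd from the last.
From C5 the diatonic shape gives C5 F4 Eb4 F4 Ab4.

C5 F4 Eb4 F4 Ab4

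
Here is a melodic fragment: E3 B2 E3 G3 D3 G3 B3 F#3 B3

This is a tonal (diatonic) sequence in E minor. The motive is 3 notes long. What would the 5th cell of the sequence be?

Unit = 3 notes; the statements start on E3, G3, B3, moving up a 3rd each time.
Continuing the starts: D4 → F#4.
Statement 5 starts on F#4 and keeps the same diatonic contour: F#4 C4 F#4.

F#4 C4 F#4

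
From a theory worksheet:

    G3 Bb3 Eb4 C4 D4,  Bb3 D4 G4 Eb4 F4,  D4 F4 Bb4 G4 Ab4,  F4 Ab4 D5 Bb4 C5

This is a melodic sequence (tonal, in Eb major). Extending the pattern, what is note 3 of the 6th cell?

Ab5

Grouping in 5s, the 3rd note of each cell is Eb4, G4, Bb4, D5.
Carrying that up a 3rd forward: F5 → Ab5.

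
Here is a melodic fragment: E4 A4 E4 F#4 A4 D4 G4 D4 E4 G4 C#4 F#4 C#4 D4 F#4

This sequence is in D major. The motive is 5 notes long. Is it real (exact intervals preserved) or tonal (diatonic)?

Every note is diatonic to D major.
Cell 1 has +2 semitones from note 3 to 4, but cell 3 has +1 — the interval quality changes while the contour stays the same, which is the hallmark of a tonal sequence.

tonal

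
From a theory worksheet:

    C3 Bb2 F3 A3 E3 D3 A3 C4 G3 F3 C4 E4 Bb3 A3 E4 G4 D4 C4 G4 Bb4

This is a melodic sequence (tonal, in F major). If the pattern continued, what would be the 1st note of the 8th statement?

The unit is 4 notes. Position-1 pitches of the 5 shown cells: C3, E3, G3, Bb3, D4.
Extending up a 3rd: F4 → A4 → C5.

C5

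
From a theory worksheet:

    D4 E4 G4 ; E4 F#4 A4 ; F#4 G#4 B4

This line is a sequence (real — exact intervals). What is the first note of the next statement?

With a 3-note motive the entries are D4, E4, F#4, each up a 2nd from the previous.
One more step up a 2nd gives G#4.

G#4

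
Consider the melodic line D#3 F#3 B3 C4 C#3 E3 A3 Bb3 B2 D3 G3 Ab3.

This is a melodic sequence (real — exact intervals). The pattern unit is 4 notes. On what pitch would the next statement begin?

A2

Taking 4-note groups, the heads are D#3, C#3, B2: the pattern moves down a 2nd.
One more step down a 2nd gives A2.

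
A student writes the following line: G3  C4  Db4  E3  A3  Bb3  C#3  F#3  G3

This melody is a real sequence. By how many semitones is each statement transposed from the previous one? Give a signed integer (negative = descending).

Unit = 3 notes; the statements start on G3, E3, C#3, moving down a 3rd each time.
Counting half-steps from G3 to E3: -3.

-3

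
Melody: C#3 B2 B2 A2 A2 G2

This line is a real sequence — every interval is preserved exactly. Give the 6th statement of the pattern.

The 2-note cells begin on C#3, B2, A2 — each down a 2nd from the last.
Extending down a 2nd: G2 → F2 → Eb2.
From Eb2 the exact shape gives Eb2 Db2.

Eb2 Db2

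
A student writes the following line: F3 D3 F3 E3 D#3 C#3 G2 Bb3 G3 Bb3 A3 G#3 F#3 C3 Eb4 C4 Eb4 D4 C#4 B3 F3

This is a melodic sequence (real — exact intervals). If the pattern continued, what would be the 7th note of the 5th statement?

Eb4

Grouping in 7s, the 7th note of each cell is G2, C3, F3.
Extending up a 4th: Bb3 → Eb4.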